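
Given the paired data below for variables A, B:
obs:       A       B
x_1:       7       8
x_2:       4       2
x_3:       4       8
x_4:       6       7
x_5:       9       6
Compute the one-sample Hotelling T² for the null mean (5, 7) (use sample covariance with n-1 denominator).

Step 1 — sample mean vector:
  mean(A) = (7 + 4 + 4 + 6 + 9) / 5 = 30/5 = 6
  mean(B) = (8 + 2 + 8 + 7 + 6) / 5 = 31/5 = 6.2
  x̄ = (6, 6.2),  deviation x̄ - mu_0 = (6, 6.2) - (5, 7) = (1, -0.8).

Step 2 — sample covariance matrix, S[i,j] = (1/(n-1)) · Σ_k (x_{k,i} - mean_i) · (x_{k,j} - mean_j), divisor n-1 = 4:
  S[A,A] = ((1)·(1) + (-2)·(-2) + (-2)·(-2) + (0)·(0) + (3)·(3)) / 4 = 18/4 = 4.5
  S[A,B] = ((1)·(1.8) + (-2)·(-4.2) + (-2)·(1.8) + (0)·(0.8) + (3)·(-0.2)) / 4 = 6/4 = 1.5
  S[B,B] = ((1.8)·(1.8) + (-4.2)·(-4.2) + (1.8)·(1.8) + (0.8)·(0.8) + (-0.2)·(-0.2)) / 4 = 24.8/4 = 6.2
  S = [[4.5, 1.5],
 [1.5, 6.2]].

Step 3 — invert S. det(S) = 4.5·6.2 - (1.5)² = 25.65.
  S^{-1} = (1/det) · [[d, -b], [-b, a]] = [[0.2417, -0.0585],
 [-0.0585, 0.1754]].

Step 4 — quadratic form (x̄ - mu_0)^T · S^{-1} · (x̄ - mu_0):
  S^{-1} · (x̄ - mu_0) = (0.2885, -0.1988),
  (x̄ - mu_0)^T · [...] = (1)·(0.2885) + (-0.8)·(-0.1988) = 0.4476.

Step 5 — scale by n: T² = 5 · 0.4476 = 2.2378.

T² ≈ 2.2378


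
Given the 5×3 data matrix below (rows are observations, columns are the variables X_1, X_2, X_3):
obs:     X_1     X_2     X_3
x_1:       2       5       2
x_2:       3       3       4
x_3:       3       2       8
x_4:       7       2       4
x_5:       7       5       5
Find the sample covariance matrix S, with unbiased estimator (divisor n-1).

Step 1 — column means:
  mean(X_1) = (2 + 3 + 3 + 7 + 7) / 5 = 22/5 = 4.4
  mean(X_2) = (5 + 3 + 2 + 2 + 5) / 5 = 17/5 = 3.4
  mean(X_3) = (2 + 4 + 8 + 4 + 5) / 5 = 23/5 = 4.6

Step 2 — sample covariance S[i,j] = (1/(n-1)) · Σ_k (x_{k,i} - mean_i) · (x_{k,j} - mean_j), with n-1 = 4.
  S[X_1,X_1] = ((-2.4)·(-2.4) + (-1.4)·(-1.4) + (-1.4)·(-1.4) + (2.6)·(2.6) + (2.6)·(2.6)) / 4 = 23.2/4 = 5.8
  S[X_1,X_2] = ((-2.4)·(1.6) + (-1.4)·(-0.4) + (-1.4)·(-1.4) + (2.6)·(-1.4) + (2.6)·(1.6)) / 4 = -0.8/4 = -0.2
  S[X_1,X_3] = ((-2.4)·(-2.6) + (-1.4)·(-0.6) + (-1.4)·(3.4) + (2.6)·(-0.6) + (2.6)·(0.4)) / 4 = 1.8/4 = 0.45
  S[X_2,X_2] = ((1.6)·(1.6) + (-0.4)·(-0.4) + (-1.4)·(-1.4) + (-1.4)·(-1.4) + (1.6)·(1.6)) / 4 = 9.2/4 = 2.3
  S[X_2,X_3] = ((1.6)·(-2.6) + (-0.4)·(-0.6) + (-1.4)·(3.4) + (-1.4)·(-0.6) + (1.6)·(0.4)) / 4 = -7.2/4 = -1.8
  S[X_3,X_3] = ((-2.6)·(-2.6) + (-0.6)·(-0.6) + (3.4)·(3.4) + (-0.6)·(-0.6) + (0.4)·(0.4)) / 4 = 19.2/4 = 4.8

S is symmetric (S[j,i] = S[i,j]). Assembling:

S = [[5.8, -0.2, 0.45],
 [-0.2, 2.3, -1.8],
 [0.45, -1.8, 4.8]]


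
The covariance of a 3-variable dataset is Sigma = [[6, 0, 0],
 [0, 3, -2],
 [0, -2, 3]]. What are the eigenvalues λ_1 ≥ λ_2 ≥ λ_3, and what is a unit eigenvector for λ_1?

Step 1 — characteristic polynomial p(λ) = det(λI - Sigma) = λ³ - tr·λ² + c_1·λ - det, where tr = trace, c_1 = sum of the principal 2×2 minors, det = det(Sigma):
  tr = 6 + 3 + 3 = 12,
  c_1 = (6·3 - (0)²) + (6·3 - (0)²) + (3·3 - (-2)²) = 18 + 18 + 5 = 41,
  det = 6·(3·3 - (-2)²) - (0)·((0)·3 - (-2)·(0)) + (0)·((0)·(-2) - 3·(0)) = 6·(5) - (0)·(0) + (0)·(0) = 30.
  So p(λ) = λ³ - 12λ² + 41λ - 30.
Step 2 — look for an integer root (rational root theorem: any rational root is an integer divisor of 30). Testing λ = 1:
  p(1) = 1 - 12 + 41 - 30 = 0  ✓
  Dividing out (λ - 1): p(λ) = (λ - 1)(λ² - 11λ + 30).
Step 3 — remaining eigenvalues from the quadratic λ² - 11λ + 30 = 0:
  Δ = 11² - 4·30 = 121 - 120 = 1,  λ = (11 ± √1)/2 = (11 ± 1)/2 = 6 or 5.
  Sorted: λ_1 = 6,  λ_2 = 5,  λ_3 = 1  (check: sum = 12 = tr ✓).

Step 4 — unit eigenvector for λ_1 = 6: v spans the null space of (Sigma - λ_1 I), whose rows are
  r_1 = (0, 0, 0),  r_2 = (0, -3, -2),  r_3 = (0, -2, -3).
  v is orthogonal to every row, so take v ∝ r_2 × r_3 = ((-3)·(-3) - (-2)·(-2), (-2)·(0) - (0)·(-3), (0)·(-2) - (-3)·(0)) = (5, 0, 0).
  Rescale (divide by 5): u = (1, 0, 0).
  ||u|| = √((1)² + (0)² + (0)²) = √(1) = 1,  v_1 = u/||u|| ≈ (1, 0, 0) (||v_1|| = 1).

λ_1 = 6,  λ_2 = 5,  λ_3 = 1;  v_1 ≈ (1, 0, 0)


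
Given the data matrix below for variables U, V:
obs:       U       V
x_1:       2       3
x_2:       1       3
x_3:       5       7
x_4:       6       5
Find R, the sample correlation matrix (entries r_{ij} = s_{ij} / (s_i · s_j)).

Step 1 — column means:
  mean(U) = (2 + 1 + 5 + 6) / 4 = 14/4 = 3.5
  mean(V) = (3 + 3 + 7 + 5) / 4 = 18/4 = 4.5

Step 2 — sample variances and covariances s[i,j] = (1/(n-1)) · Σ_k (x_{k,i} - mean_i) · (x_{k,j} - mean_j), with n-1 = 3:
  s[U,U] = ((-1.5)·(-1.5) + (-2.5)·(-2.5) + (1.5)·(1.5) + (2.5)·(2.5)) / 3 = 17/3 = 5.6667
  s[U,V] = ((-1.5)·(-1.5) + (-2.5)·(-1.5) + (1.5)·(2.5) + (2.5)·(0.5)) / 3 = 11/3 = 3.6667
  s[V,V] = ((-1.5)·(-1.5) + (-1.5)·(-1.5) + (2.5)·(2.5) + (0.5)·(0.5)) / 3 = 11/3 = 3.6667
  Sample standard deviations s_i = √(s[i,i]):
  s(U) = √(5.6667) = 2.3805
  s(V) = √(3.6667) = 1.9149

Step 3 — r_{ij} = s_{ij} / (s_i · s_j):
  r[U,U] = 1 (diagonal).
  r[U,V] = 3.6667 / (2.3805 · 1.9149) = 3.6667 / 4.5583 = 0.8044
  r[V,V] = 1 (diagonal).

R is symmetric with unit diagonal. Assembling:

R = [[1, 0.8044],
 [0.8044, 1]]


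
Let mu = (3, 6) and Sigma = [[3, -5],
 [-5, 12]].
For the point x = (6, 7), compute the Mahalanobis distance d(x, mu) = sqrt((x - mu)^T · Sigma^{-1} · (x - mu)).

Step 1 — centre the observation: (x - mu) = (3, 1).

Step 2 — invert Sigma. det(Sigma) = 3·12 - (-5)² = 11.
  Sigma^{-1} = (1/det) · [[d, -b], [-b, a]] = [[1.0909, 0.4545],
 [0.4545, 0.2727]].

Step 3 — form the quadratic (x - mu)^T · Sigma^{-1} · (x - mu):
  Sigma^{-1} · (x - mu) = (3.7273, 1.6364).
  (x - mu)^T · [Sigma^{-1} · (x - mu)] = (3)·(3.7273) + (1)·(1.6364) = 12.8182.

Step 4 — take square root: d = √(12.8182) ≈ 3.5802.

d(x, mu) = √(12.8182) ≈ 3.5802


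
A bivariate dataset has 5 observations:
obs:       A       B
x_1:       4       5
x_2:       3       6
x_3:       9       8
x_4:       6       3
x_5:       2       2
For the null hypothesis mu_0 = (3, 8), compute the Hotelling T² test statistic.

Step 1 — sample mean vector:
  mean(A) = (4 + 3 + 9 + 6 + 2) / 5 = 24/5 = 4.8
  mean(B) = (5 + 6 + 8 + 3 + 2) / 5 = 24/5 = 4.8
  x̄ = (4.8, 4.8),  deviation x̄ - mu_0 = (4.8, 4.8) - (3, 8) = (1.8, -3.2).

Step 2 — sample covariance matrix, S[i,j] = (1/(n-1)) · Σ_k (x_{k,i} - mean_i) · (x_{k,j} - mean_j), divisor n-1 = 4:
  S[A,A] = ((-0.8)·(-0.8) + (-1.8)·(-1.8) + (4.2)·(4.2) + (1.2)·(1.2) + (-2.8)·(-2.8)) / 4 = 30.8/4 = 7.7
  S[A,B] = ((-0.8)·(0.2) + (-1.8)·(1.2) + (4.2)·(3.2) + (1.2)·(-1.8) + (-2.8)·(-2.8)) / 4 = 16.8/4 = 4.2
  S[B,B] = ((0.2)·(0.2) + (1.2)·(1.2) + (3.2)·(3.2) + (-1.8)·(-1.8) + (-2.8)·(-2.8)) / 4 = 22.8/4 = 5.7
  S = [[7.7, 4.2],
 [4.2, 5.7]].

Step 3 — invert S. det(S) = 7.7·5.7 - (4.2)² = 26.25.
  S^{-1} = (1/det) · [[d, -b], [-b, a]] = [[0.2171, -0.16],
 [-0.16, 0.2933]].

Step 4 — quadratic form (x̄ - mu_0)^T · S^{-1} · (x̄ - mu_0):
  S^{-1} · (x̄ - mu_0) = (0.9029, -1.2267),
  (x̄ - mu_0)^T · [...] = (1.8)·(0.9029) + (-3.2)·(-1.2267) = 5.5505.

Step 5 — scale by n: T² = 5 · 5.5505 = 27.7524.

T² ≈ 27.7524


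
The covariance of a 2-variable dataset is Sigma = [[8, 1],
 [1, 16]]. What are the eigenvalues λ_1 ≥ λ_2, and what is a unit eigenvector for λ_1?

Step 1 — characteristic polynomial of 2×2 Sigma:
  det(Sigma - λI) = λ² - trace · λ + det = 0.
  trace = 8 + 16 = 24, det = 8·16 - (1)² = 127.
Step 2 — discriminant:
  Δ = trace² - 4·det = 576 - 508 = 68.
Step 3 — eigenvalues:
  λ = (trace ± √Δ)/2 = (24 ± 8.2462)/2,
  λ_1 = 16.1231,  λ_2 = 7.8769.

Step 4 — unit eigenvector for λ_1: solve (Sigma - λ_1 I)v = 0. First row:
  (8 - 16.1231)·v_x + (1)·v_y = 0, i.e. (-8.1231)·v_x + (1)·v_y = 0,
  so v ∝ (b, λ_1 - a) = (1, 8.1231) = u.
  ||u|| = √((1)² + (8.1231)²) = √(66.9848) ≈ 8.1844,
  v_1 = u/||u|| ≈ (0.1222, 0.9925) (||v_1|| = 1).

λ_1 = 16.1231,  λ_2 = 7.8769;  v_1 ≈ (0.1222, 0.9925)


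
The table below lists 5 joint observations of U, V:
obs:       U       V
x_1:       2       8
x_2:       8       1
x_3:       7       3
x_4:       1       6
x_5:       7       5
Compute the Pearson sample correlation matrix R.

Step 1 — column means:
  mean(U) = (2 + 8 + 7 + 1 + 7) / 5 = 25/5 = 5
  mean(V) = (8 + 1 + 3 + 6 + 5) / 5 = 23/5 = 4.6

Step 2 — sample variances and covariances s[i,j] = (1/(n-1)) · Σ_k (x_{k,i} - mean_i) · (x_{k,j} - mean_j), with n-1 = 4:
  s[U,U] = ((-3)·(-3) + (3)·(3) + (2)·(2) + (-4)·(-4) + (2)·(2)) / 4 = 42/4 = 10.5
  s[U,V] = ((-3)·(3.4) + (3)·(-3.6) + (2)·(-1.6) + (-4)·(1.4) + (2)·(0.4)) / 4 = -29/4 = -7.25
  s[V,V] = ((3.4)·(3.4) + (-3.6)·(-3.6) + (-1.6)·(-1.6) + (1.4)·(1.4) + (0.4)·(0.4)) / 4 = 29.2/4 = 7.3
  Sample standard deviations s_i = √(s[i,i]):
  s(U) = √(10.5) = 3.2404
  s(V) = √(7.3) = 2.7019

Step 3 — r_{ij} = s_{ij} / (s_i · s_j):
  r[U,U] = 1 (diagonal).
  r[U,V] = -7.25 / (3.2404 · 2.7019) = -7.25 / 8.755 = -0.8281
  r[V,V] = 1 (diagonal).

R is symmetric with unit diagonal. Assembling:

R = [[1, -0.8281],
 [-0.8281, 1]]


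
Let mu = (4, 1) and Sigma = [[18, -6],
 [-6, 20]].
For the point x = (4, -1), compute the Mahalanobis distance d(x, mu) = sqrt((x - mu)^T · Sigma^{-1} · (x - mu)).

Step 1 — centre the observation: (x - mu) = (0, -2).

Step 2 — invert Sigma. det(Sigma) = 18·20 - (-6)² = 324.
  Sigma^{-1} = (1/det) · [[d, -b], [-b, a]] = [[0.0617, 0.0185],
 [0.0185, 0.0556]].

Step 3 — form the quadratic (x - mu)^T · Sigma^{-1} · (x - mu):
  Sigma^{-1} · (x - mu) = (-0.037, -0.1111).
  (x - mu)^T · [Sigma^{-1} · (x - mu)] = (0)·(-0.037) + (-2)·(-0.1111) = 0.2222.

Step 4 — take square root: d = √(0.2222) ≈ 0.4714.

d(x, mu) = √(0.2222) ≈ 0.4714


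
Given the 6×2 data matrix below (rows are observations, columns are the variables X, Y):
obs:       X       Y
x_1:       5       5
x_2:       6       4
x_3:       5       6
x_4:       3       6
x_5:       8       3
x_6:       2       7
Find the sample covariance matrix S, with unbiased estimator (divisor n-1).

Step 1 — column means:
  mean(X) = (5 + 6 + 5 + 3 + 8 + 2) / 6 = 29/6 = 4.8333
  mean(Y) = (5 + 4 + 6 + 6 + 3 + 7) / 6 = 31/6 = 5.1667

Step 2 — sample covariance S[i,j] = (1/(n-1)) · Σ_k (x_{k,i} - mean_i) · (x_{k,j} - mean_j), with n-1 = 5.
  S[X,X] = ((0.1667)·(0.1667) + (1.1667)·(1.1667) + (0.1667)·(0.1667) + (-1.8333)·(-1.8333) + (3.1667)·(3.1667) + (-2.8333)·(-2.8333)) / 5 = 22.8333/5 = 4.5667
  S[X,Y] = ((0.1667)·(-0.1667) + (1.1667)·(-1.1667) + (0.1667)·(0.8333) + (-1.8333)·(0.8333) + (3.1667)·(-2.1667) + (-2.8333)·(1.8333)) / 5 = -14.8333/5 = -2.9667
  S[Y,Y] = ((-0.1667)·(-0.1667) + (-1.1667)·(-1.1667) + (0.8333)·(0.8333) + (0.8333)·(0.8333) + (-2.1667)·(-2.1667) + (1.8333)·(1.8333)) / 5 = 10.8333/5 = 2.1667

S is symmetric (S[j,i] = S[i,j]). Assembling:

S = [[4.5667, -2.9667],
 [-2.9667, 2.1667]]


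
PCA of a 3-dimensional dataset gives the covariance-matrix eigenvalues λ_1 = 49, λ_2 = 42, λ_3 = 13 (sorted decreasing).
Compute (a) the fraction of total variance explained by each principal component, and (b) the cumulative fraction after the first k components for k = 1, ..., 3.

Step 1 — total variance = trace(Sigma) = Σ λ_i = 49 + 42 + 13 = 104.

Step 2 — fraction explained by component i = λ_i / Σ λ:
  PC1: 49/104 = 0.4712
  PC2: 42/104 = 0.4038
  PC3: 13/104 = 0.125

Step 3 — cumulative fraction after k components = (λ_1 + ... + λ_k) / Σ λ:
  k = 1: 49/104 = 0.4712
  k = 2: (49 + 42)/104 = 91/104 = 0.875
  k = 3: (49 + 42 + 13)/104 = 104/104 = 1

Summary (fraction, with percent):

explained: PC1 0.4712 (47.12%), PC2 0.4038 (40.38%), PC3 0.125 (12.5%);  cumulative: 0.4712, 0.875, 1


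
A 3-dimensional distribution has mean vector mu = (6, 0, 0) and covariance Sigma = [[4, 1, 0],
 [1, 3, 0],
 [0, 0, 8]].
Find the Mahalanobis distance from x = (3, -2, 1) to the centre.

Step 1 — centre the observation: (x - mu) = (-3, -2, 1).

Step 2 — invert Sigma (cofactor / det for 3×3, or solve directly):
  Sigma^{-1} = [[0.2727, -0.0909, 0],
 [-0.0909, 0.3636, 0],
 [0, 0, 0.125]].

Step 3 — form the quadratic (x - mu)^T · Sigma^{-1} · (x - mu):
  Sigma^{-1} · (x - mu) = (-0.6364, -0.4545, 0.125).
  (x - mu)^T · [Sigma^{-1} · (x - mu)] = (-3)·(-0.6364) + (-2)·(-0.4545) + (1)·(0.125) = 2.9432.

Step 4 — take square root: d = √(2.9432) ≈ 1.7156.

d(x, mu) = √(2.9432) ≈ 1.7156


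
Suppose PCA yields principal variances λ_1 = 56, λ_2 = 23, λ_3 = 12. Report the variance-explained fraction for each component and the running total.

Step 1 — total variance = trace(Sigma) = Σ λ_i = 56 + 23 + 12 = 91.

Step 2 — fraction explained by component i = λ_i / Σ λ:
  PC1: 56/91 = 0.6154
  PC2: 23/91 = 0.2527
  PC3: 12/91 = 0.1319

Step 3 — cumulative fraction after k components = (λ_1 + ... + λ_k) / Σ λ:
  k = 1: 56/91 = 0.6154
  k = 2: (56 + 23)/91 = 79/91 = 0.8681
  k = 3: (56 + 23 + 12)/91 = 91/91 = 1

Summary (fraction, with percent):

explained: PC1 0.6154 (61.54%), PC2 0.2527 (25.27%), PC3 0.1319 (13.19%);  cumulative: 0.6154, 0.8681, 1


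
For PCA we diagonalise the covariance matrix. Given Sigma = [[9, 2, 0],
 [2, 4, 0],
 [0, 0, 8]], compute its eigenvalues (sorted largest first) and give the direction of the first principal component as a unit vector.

Step 1 — characteristic polynomial p(λ) = det(λI - Sigma) = λ³ - tr·λ² + c_1·λ - det, where tr = trace, c_1 = sum of the principal 2×2 minors, det = det(Sigma):
  tr = 9 + 4 + 8 = 21,
  c_1 = (9·4 - (2)²) + (9·8 - (0)²) + (4·8 - (0)²) = 32 + 72 + 32 = 136,
  det = 9·(4·8 - (0)²) - (2)·((2)·8 - (0)·(0)) + (0)·((2)·(0) - 4·(0)) = 9·(32) - (2)·(16) + (0)·(0) = 256.
  So p(λ) = λ³ - 21λ² + 136λ - 256.
Step 2 — look for an integer root (rational root theorem: any rational root is an integer divisor of 256). Testing λ = 8:
  p(8) = 512 - 1344 + 1088 - 256 = 0  ✓
  Dividing out (λ - 8): p(λ) = (λ - 8)(λ² - 13λ + 32).
Step 3 — remaining eigenvalues from the quadratic λ² - 13λ + 32 = 0:
  Δ = 13² - 4·32 = 169 - 128 = 41,  λ = (13 ± √41)/2 = (13 ± 6.4031)/2 ≈ 9.7016 or 3.2984.
  Sorted: λ_1 = 9.7016,  λ_2 = 8,  λ_3 = 3.2984  (check: sum = 21 = tr ✓).

Step 4 — unit eigenvector for λ_1 ≈ 9.7016: v spans the null space of (Sigma - λ_1 I), whose rows are
  r_1 = (-0.7016, 2, 0),  r_2 = (2, -5.7016, 0),  r_3 = (0, 0, -1.7016).
  v is orthogonal to every row, so take v ∝ r_1 × r_3 = ((2)·(-1.7016) - (0)·(0), (0)·(0) - (-0.7016)·(-1.7016), (-0.7016)·(0) - (2)·(0)) ≈ (-3.4031, -1.1938, 0).
  Rescale (multiply by -1 so the first nonzero entry is positive): u = (3.4031, 1.1938, 0).
  ||u|| = √((3.4031)² + (1.1938)² + (0)²) = √(13.0063) ≈ 3.6064,  v_1 = u/||u|| ≈ (0.9436, 0.331, 0) (||v_1|| = 1).

λ_1 = 9.7016,  λ_2 = 8,  λ_3 = 3.2984;  v_1 ≈ (0.9436, 0.331, 0)


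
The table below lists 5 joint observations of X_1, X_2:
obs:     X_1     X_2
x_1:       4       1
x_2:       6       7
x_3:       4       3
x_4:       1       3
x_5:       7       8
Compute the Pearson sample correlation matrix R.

Step 1 — column means:
  mean(X_1) = (4 + 6 + 4 + 1 + 7) / 5 = 22/5 = 4.4
  mean(X_2) = (1 + 7 + 3 + 3 + 8) / 5 = 22/5 = 4.4

Step 2 — sample variances and covariances s[i,j] = (1/(n-1)) · Σ_k (x_{k,i} - mean_i) · (x_{k,j} - mean_j), with n-1 = 4:
  s[X_1,X_1] = ((-0.4)·(-0.4) + (1.6)·(1.6) + (-0.4)·(-0.4) + (-3.4)·(-3.4) + (2.6)·(2.6)) / 4 = 21.2/4 = 5.3
  s[X_1,X_2] = ((-0.4)·(-3.4) + (1.6)·(2.6) + (-0.4)·(-1.4) + (-3.4)·(-1.4) + (2.6)·(3.6)) / 4 = 20.2/4 = 5.05
  s[X_2,X_2] = ((-3.4)·(-3.4) + (2.6)·(2.6) + (-1.4)·(-1.4) + (-1.4)·(-1.4) + (3.6)·(3.6)) / 4 = 35.2/4 = 8.8
  Sample standard deviations s_i = √(s[i,i]):
  s(X_1) = √(5.3) = 2.3022
  s(X_2) = √(8.8) = 2.9665

Step 3 — r_{ij} = s_{ij} / (s_i · s_j):
  r[X_1,X_1] = 1 (diagonal).
  r[X_1,X_2] = 5.05 / (2.3022 · 2.9665) = 5.05 / 6.8293 = 0.7395
  r[X_2,X_2] = 1 (diagonal).

R is symmetric with unit diagonal. Assembling:

R = [[1, 0.7395],
 [0.7395, 1]]


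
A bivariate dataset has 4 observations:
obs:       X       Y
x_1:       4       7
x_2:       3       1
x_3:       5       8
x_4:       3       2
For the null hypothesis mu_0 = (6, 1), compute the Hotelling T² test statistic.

Step 1 — sample mean vector:
  mean(X) = (4 + 3 + 5 + 3) / 4 = 15/4 = 3.75
  mean(Y) = (7 + 1 + 8 + 2) / 4 = 18/4 = 4.5
  x̄ = (3.75, 4.5),  deviation x̄ - mu_0 = (3.75, 4.5) - (6, 1) = (-2.25, 3.5).

Step 2 — sample covariance matrix, S[i,j] = (1/(n-1)) · Σ_k (x_{k,i} - mean_i) · (x_{k,j} - mean_j), divisor n-1 = 3:
  S[X,X] = ((0.25)·(0.25) + (-0.75)·(-0.75) + (1.25)·(1.25) + (-0.75)·(-0.75)) / 3 = 2.75/3 = 0.9167
  S[X,Y] = ((0.25)·(2.5) + (-0.75)·(-3.5) + (1.25)·(3.5) + (-0.75)·(-2.5)) / 3 = 9.5/3 = 3.1667
  S[Y,Y] = ((2.5)·(2.5) + (-3.5)·(-3.5) + (3.5)·(3.5) + (-2.5)·(-2.5)) / 3 = 37/3 = 12.3333
  S = [[0.9167, 3.1667],
 [3.1667, 12.3333]].

Step 3 — invert S. det(S) = 0.9167·12.3333 - (3.1667)² = 1.2778.
  S^{-1} = (1/det) · [[d, -b], [-b, a]] = [[9.6522, -2.4783],
 [-2.4783, 0.7174]].

Step 4 — quadratic form (x̄ - mu_0)^T · S^{-1} · (x̄ - mu_0):
  S^{-1} · (x̄ - mu_0) = (-30.3913, 8.087),
  (x̄ - mu_0)^T · [...] = (-2.25)·(-30.3913) + (3.5)·(8.087) = 96.6848.

Step 5 — scale by n: T² = 4 · 96.6848 = 386.7391.

T² ≈ 386.7391


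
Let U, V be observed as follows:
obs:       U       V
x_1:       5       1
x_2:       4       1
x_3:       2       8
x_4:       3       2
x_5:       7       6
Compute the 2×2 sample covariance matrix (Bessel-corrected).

Step 1 — column means:
  mean(U) = (5 + 4 + 2 + 3 + 7) / 5 = 21/5 = 4.2
  mean(V) = (1 + 1 + 8 + 2 + 6) / 5 = 18/5 = 3.6

Step 2 — sample covariance S[i,j] = (1/(n-1)) · Σ_k (x_{k,i} - mean_i) · (x_{k,j} - mean_j), with n-1 = 4.
  S[U,U] = ((0.8)·(0.8) + (-0.2)·(-0.2) + (-2.2)·(-2.2) + (-1.2)·(-1.2) + (2.8)·(2.8)) / 4 = 14.8/4 = 3.7
  S[U,V] = ((0.8)·(-2.6) + (-0.2)·(-2.6) + (-2.2)·(4.4) + (-1.2)·(-1.6) + (2.8)·(2.4)) / 4 = -2.6/4 = -0.65
  S[V,V] = ((-2.6)·(-2.6) + (-2.6)·(-2.6) + (4.4)·(4.4) + (-1.6)·(-1.6) + (2.4)·(2.4)) / 4 = 41.2/4 = 10.3

S is symmetric (S[j,i] = S[i,j]). Assembling:

S = [[3.7, -0.65],
 [-0.65, 10.3]]


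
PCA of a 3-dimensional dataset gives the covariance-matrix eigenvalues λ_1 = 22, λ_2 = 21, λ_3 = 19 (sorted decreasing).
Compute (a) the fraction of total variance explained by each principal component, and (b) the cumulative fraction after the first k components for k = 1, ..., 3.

Step 1 — total variance = trace(Sigma) = Σ λ_i = 22 + 21 + 19 = 62.

Step 2 — fraction explained by component i = λ_i / Σ λ:
  PC1: 22/62 = 0.3548
  PC2: 21/62 = 0.3387
  PC3: 19/62 = 0.3065

Step 3 — cumulative fraction after k components = (λ_1 + ... + λ_k) / Σ λ:
  k = 1: 22/62 = 0.3548
  k = 2: (22 + 21)/62 = 43/62 = 0.6935
  k = 3: (22 + 21 + 19)/62 = 62/62 = 1

Summary (fraction, with percent):

explained: PC1 0.3548 (35.48%), PC2 0.3387 (33.87%), PC3 0.3065 (30.65%);  cumulative: 0.3548, 0.6935, 1


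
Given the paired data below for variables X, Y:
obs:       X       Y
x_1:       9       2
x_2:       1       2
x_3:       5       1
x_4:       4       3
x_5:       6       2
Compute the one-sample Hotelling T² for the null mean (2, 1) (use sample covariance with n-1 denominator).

Step 1 — sample mean vector:
  mean(X) = (9 + 1 + 5 + 4 + 6) / 5 = 25/5 = 5
  mean(Y) = (2 + 2 + 1 + 3 + 2) / 5 = 10/5 = 2
  x̄ = (5, 2),  deviation x̄ - mu_0 = (5, 2) - (2, 1) = (3, 1).

Step 2 — sample covariance matrix, S[i,j] = (1/(n-1)) · Σ_k (x_{k,i} - mean_i) · (x_{k,j} - mean_j), divisor n-1 = 4:
  S[X,X] = ((4)·(4) + (-4)·(-4) + (0)·(0) + (-1)·(-1) + (1)·(1)) / 4 = 34/4 = 8.5
  S[X,Y] = ((4)·(0) + (-4)·(0) + (0)·(-1) + (-1)·(1) + (1)·(0)) / 4 = -1/4 = -0.25
  S[Y,Y] = ((0)·(0) + (0)·(0) + (-1)·(-1) + (1)·(1) + (0)·(0)) / 4 = 2/4 = 0.5
  S = [[8.5, -0.25],
 [-0.25, 0.5]].

Step 3 — invert S. det(S) = 8.5·0.5 - (-0.25)² = 4.1875.
  S^{-1} = (1/det) · [[d, -b], [-b, a]] = [[0.1194, 0.0597],
 [0.0597, 2.0299]].

Step 4 — quadratic form (x̄ - mu_0)^T · S^{-1} · (x̄ - mu_0):
  S^{-1} · (x̄ - mu_0) = (0.4179, 2.209),
  (x̄ - mu_0)^T · [...] = (3)·(0.4179) + (1)·(2.209) = 3.4627.

Step 5 — scale by n: T² = 5 · 3.4627 = 17.3134.

T² ≈ 17.3134


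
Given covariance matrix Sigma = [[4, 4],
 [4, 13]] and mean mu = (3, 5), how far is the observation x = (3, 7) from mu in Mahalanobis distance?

Step 1 — centre the observation: (x - mu) = (0, 2).

Step 2 — invert Sigma. det(Sigma) = 4·13 - (4)² = 36.
  Sigma^{-1} = (1/det) · [[d, -b], [-b, a]] = [[0.3611, -0.1111],
 [-0.1111, 0.1111]].

Step 3 — form the quadratic (x - mu)^T · Sigma^{-1} · (x - mu):
  Sigma^{-1} · (x - mu) = (-0.2222, 0.2222).
  (x - mu)^T · [Sigma^{-1} · (x - mu)] = (0)·(-0.2222) + (2)·(0.2222) = 0.4444.

Step 4 — take square root: d = √(0.4444) ≈ 0.6667.

d(x, mu) = √(0.4444) ≈ 0.6667


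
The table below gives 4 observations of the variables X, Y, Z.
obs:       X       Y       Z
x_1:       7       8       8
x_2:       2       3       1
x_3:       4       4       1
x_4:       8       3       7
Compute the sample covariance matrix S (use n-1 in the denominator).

Step 1 — column means:
  mean(X) = (7 + 2 + 4 + 8) / 4 = 21/4 = 5.25
  mean(Y) = (8 + 3 + 4 + 3) / 4 = 18/4 = 4.5
  mean(Z) = (8 + 1 + 1 + 7) / 4 = 17/4 = 4.25

Step 2 — sample covariance S[i,j] = (1/(n-1)) · Σ_k (x_{k,i} - mean_i) · (x_{k,j} - mean_j), with n-1 = 3.
  S[X,X] = ((1.75)·(1.75) + (-3.25)·(-3.25) + (-1.25)·(-1.25) + (2.75)·(2.75)) / 3 = 22.75/3 = 7.5833
  S[X,Y] = ((1.75)·(3.5) + (-3.25)·(-1.5) + (-1.25)·(-0.5) + (2.75)·(-1.5)) / 3 = 7.5/3 = 2.5
  S[X,Z] = ((1.75)·(3.75) + (-3.25)·(-3.25) + (-1.25)·(-3.25) + (2.75)·(2.75)) / 3 = 28.75/3 = 9.5833
  S[Y,Y] = ((3.5)·(3.5) + (-1.5)·(-1.5) + (-0.5)·(-0.5) + (-1.5)·(-1.5)) / 3 = 17/3 = 5.6667
  S[Y,Z] = ((3.5)·(3.75) + (-1.5)·(-3.25) + (-0.5)·(-3.25) + (-1.5)·(2.75)) / 3 = 15.5/3 = 5.1667
  S[Z,Z] = ((3.75)·(3.75) + (-3.25)·(-3.25) + (-3.25)·(-3.25) + (2.75)·(2.75)) / 3 = 42.75/3 = 14.25

S is symmetric (S[j,i] = S[i,j]). Assembling:

S = [[7.5833, 2.5, 9.5833],
 [2.5, 5.6667, 5.1667],
 [9.5833, 5.1667, 14.25]]


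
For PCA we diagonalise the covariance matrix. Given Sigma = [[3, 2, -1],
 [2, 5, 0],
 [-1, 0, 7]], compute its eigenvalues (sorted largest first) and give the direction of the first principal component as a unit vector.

Step 1 — characteristic polynomial p(λ) = det(λI - Sigma) = λ³ - tr·λ² + c_1·λ - det, where tr = trace, c_1 = sum of the principal 2×2 minors, det = det(Sigma):
  tr = 3 + 5 + 7 = 15,
  c_1 = (3·5 - (2)²) + (3·7 - (-1)²) + (5·7 - (0)²) = 11 + 20 + 35 = 66,
  det = 3·(5·7 - (0)²) - (2)·((2)·7 - (0)·(-1)) + (-1)·((2)·(0) - 5·(-1)) = 3·(35) - (2)·(14) + (-1)·(5) = 72.
  So p(λ) = λ³ - 15λ² + 66λ - 72.
Step 2 — look for an integer root (rational root theorem: any rational root is an integer divisor of 72). Testing λ = 6:
  p(6) = 216 - 540 + 396 - 72 = 0  ✓
  Dividing out (λ - 6): p(λ) = (λ - 6)(λ² - 9λ + 12).
Step 3 — remaining eigenvalues from the quadratic λ² - 9λ + 12 = 0:
  Δ = 9² - 4·12 = 81 - 48 = 33,  λ = (9 ± √33)/2 = (9 ± 5.7446)/2 ≈ 7.3723 or 1.6277.
  Sorted: λ_1 = 7.3723,  λ_2 = 6,  λ_3 = 1.6277  (check: sum = 15 = tr ✓).

Step 4 — unit eigenvector for λ_1 ≈ 7.3723: v spans the null space of (Sigma - λ_1 I), whose rows are
  r_1 = (-4.3723, 2, -1),  r_2 = (2, -2.3723, 0),  r_3 = (-1, 0, -0.3723).
  v is orthogonal to every row, so take v ∝ r_1 × r_2 = ((2)·(0) - (-1)·(-2.3723), (-1)·(2) - (-4.3723)·(0), (-4.3723)·(-2.3723) - (2)·(2)) ≈ (-2.3723, -2, 6.3723).
  Rescale (multiply by -1 so the first nonzero entry is positive): u = (2.3723, 2, -6.3723).
  ||u|| = √((2.3723)² + (2)² + (-6.3723)²) = √(50.2337) ≈ 7.0876,  v_1 = u/||u|| ≈ (0.3347, 0.2822, -0.8991) (||v_1|| = 1).

λ_1 = 7.3723,  λ_2 = 6,  λ_3 = 1.6277;  v_1 ≈ (0.3347, 0.2822, -0.8991)


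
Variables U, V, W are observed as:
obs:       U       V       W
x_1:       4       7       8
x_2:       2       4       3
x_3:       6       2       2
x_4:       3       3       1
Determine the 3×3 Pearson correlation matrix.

Step 1 — column means:
  mean(U) = (4 + 2 + 6 + 3) / 4 = 15/4 = 3.75
  mean(V) = (7 + 4 + 2 + 3) / 4 = 16/4 = 4
  mean(W) = (8 + 3 + 2 + 1) / 4 = 14/4 = 3.5

Step 2 — sample variances and covariances s[i,j] = (1/(n-1)) · Σ_k (x_{k,i} - mean_i) · (x_{k,j} - mean_j), with n-1 = 3:
  s[U,U] = ((0.25)·(0.25) + (-1.75)·(-1.75) + (2.25)·(2.25) + (-0.75)·(-0.75)) / 3 = 8.75/3 = 2.9167
  s[U,V] = ((0.25)·(3) + (-1.75)·(0) + (2.25)·(-2) + (-0.75)·(-1)) / 3 = -3/3 = -1
  s[U,W] = ((0.25)·(4.5) + (-1.75)·(-0.5) + (2.25)·(-1.5) + (-0.75)·(-2.5)) / 3 = 0.5/3 = 0.1667
  s[V,V] = ((3)·(3) + (0)·(0) + (-2)·(-2) + (-1)·(-1)) / 3 = 14/3 = 4.6667
  s[V,W] = ((3)·(4.5) + (0)·(-0.5) + (-2)·(-1.5) + (-1)·(-2.5)) / 3 = 19/3 = 6.3333
  s[W,W] = ((4.5)·(4.5) + (-0.5)·(-0.5) + (-1.5)·(-1.5) + (-2.5)·(-2.5)) / 3 = 29/3 = 9.6667
  Sample standard deviations s_i = √(s[i,i]):
  s(U) = √(2.9167) = 1.7078
  s(V) = √(4.6667) = 2.1602
  s(W) = √(9.6667) = 3.1091

Step 3 — r_{ij} = s_{ij} / (s_i · s_j):
  r[U,U] = 1 (diagonal).
  r[U,V] = -1 / (1.7078 · 2.1602) = -1 / 3.6893 = -0.2711
  r[U,W] = 0.1667 / (1.7078 · 3.1091) = 0.1667 / 5.3098 = 0.0314
  r[V,V] = 1 (diagonal).
  r[V,W] = 6.3333 / (2.1602 · 3.1091) = 6.3333 / 6.7165 = 0.943
  r[W,W] = 1 (diagonal).

R is symmetric with unit diagonal. Assembling:

R = [[1, -0.2711, 0.0314],
 [-0.2711, 1, 0.943],
 [0.0314, 0.943, 1]]


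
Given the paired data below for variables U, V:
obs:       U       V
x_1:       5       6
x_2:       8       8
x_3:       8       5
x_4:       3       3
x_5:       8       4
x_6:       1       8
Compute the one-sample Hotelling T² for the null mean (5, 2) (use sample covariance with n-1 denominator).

Step 1 — sample mean vector:
  mean(U) = (5 + 8 + 8 + 3 + 8 + 1) / 6 = 33/6 = 5.5
  mean(V) = (6 + 8 + 5 + 3 + 4 + 8) / 6 = 34/6 = 5.6667
  x̄ = (5.5, 5.6667),  deviation x̄ - mu_0 = (5.5, 5.6667) - (5, 2) = (0.5, 3.6667).

Step 2 — sample covariance matrix, S[i,j] = (1/(n-1)) · Σ_k (x_{k,i} - mean_i) · (x_{k,j} - mean_j), divisor n-1 = 5:
  S[U,U] = ((-0.5)·(-0.5) + (2.5)·(2.5) + (2.5)·(2.5) + (-2.5)·(-2.5) + (2.5)·(2.5) + (-4.5)·(-4.5)) / 5 = 45.5/5 = 9.1
  S[U,V] = ((-0.5)·(0.3333) + (2.5)·(2.3333) + (2.5)·(-0.6667) + (-2.5)·(-2.6667) + (2.5)·(-1.6667) + (-4.5)·(2.3333)) / 5 = -4/5 = -0.8
  S[V,V] = ((0.3333)·(0.3333) + (2.3333)·(2.3333) + (-0.6667)·(-0.6667) + (-2.6667)·(-2.6667) + (-1.6667)·(-1.6667) + (2.3333)·(2.3333)) / 5 = 21.3333/5 = 4.2667
  S = [[9.1, -0.8],
 [-0.8, 4.2667]].

Step 3 — invert S. det(S) = 9.1·4.2667 - (-0.8)² = 38.1867.
  S^{-1} = (1/det) · [[d, -b], [-b, a]] = [[0.1117, 0.0209],
 [0.0209, 0.2383]].

Step 4 — quadratic form (x̄ - mu_0)^T · S^{-1} · (x̄ - mu_0):
  S^{-1} · (x̄ - mu_0) = (0.1327, 0.8843),
  (x̄ - mu_0)^T · [...] = (0.5)·(0.1327) + (3.6667)·(0.8843) = 3.3086.

Step 5 — scale by n: T² = 6 · 3.3086 = 19.8516.

T² ≈ 19.8516


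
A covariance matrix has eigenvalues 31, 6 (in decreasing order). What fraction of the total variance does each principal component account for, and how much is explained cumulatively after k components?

Step 1 — total variance = trace(Sigma) = Σ λ_i = 31 + 6 = 37.

Step 2 — fraction explained by component i = λ_i / Σ λ:
  PC1: 31/37 = 0.8378
  PC2: 6/37 = 0.1622

Step 3 — cumulative fraction after k components = (λ_1 + ... + λ_k) / Σ λ:
  k = 1: 31/37 = 0.8378
  k = 2: (31 + 6)/37 = 37/37 = 1

Summary (fraction, with percent):

explained: PC1 0.8378 (83.78%), PC2 0.1622 (16.22%);  cumulative: 0.8378, 1


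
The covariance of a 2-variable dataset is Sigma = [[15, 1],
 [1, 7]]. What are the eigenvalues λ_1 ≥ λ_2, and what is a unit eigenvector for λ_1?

Step 1 — characteristic polynomial of 2×2 Sigma:
  det(Sigma - λI) = λ² - trace · λ + det = 0.
  trace = 15 + 7 = 22, det = 15·7 - (1)² = 104.
Step 2 — discriminant:
  Δ = trace² - 4·det = 484 - 416 = 68.
Step 3 — eigenvalues:
  λ = (trace ± √Δ)/2 = (22 ± 8.2462)/2,
  λ_1 = 15.1231,  λ_2 = 6.8769.

Step 4 — unit eigenvector for λ_1: solve (Sigma - λ_1 I)v = 0. First row:
  (15 - 15.1231)·v_x + (1)·v_y = 0, i.e. (-0.1231)·v_x + (1)·v_y = 0,
  so v ∝ (b, λ_1 - a) = (1, 0.1231) = u.
  ||u|| = √((1)² + (0.1231)²) = √(1.0152) ≈ 1.0075,
  v_1 = u/||u|| ≈ (0.9925, 0.1222) (||v_1|| = 1).

λ_1 = 15.1231,  λ_2 = 6.8769;  v_1 ≈ (0.9925, 0.1222)


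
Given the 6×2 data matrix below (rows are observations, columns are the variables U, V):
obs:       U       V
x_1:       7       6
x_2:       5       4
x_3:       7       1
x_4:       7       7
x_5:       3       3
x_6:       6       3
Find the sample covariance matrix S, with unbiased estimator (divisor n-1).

Step 1 — column means:
  mean(U) = (7 + 5 + 7 + 7 + 3 + 6) / 6 = 35/6 = 5.8333
  mean(V) = (6 + 4 + 1 + 7 + 3 + 3) / 6 = 24/6 = 4

Step 2 — sample covariance S[i,j] = (1/(n-1)) · Σ_k (x_{k,i} - mean_i) · (x_{k,j} - mean_j), with n-1 = 5.
  S[U,U] = ((1.1667)·(1.1667) + (-0.8333)·(-0.8333) + (1.1667)·(1.1667) + (1.1667)·(1.1667) + (-2.8333)·(-2.8333) + (0.1667)·(0.1667)) / 5 = 12.8333/5 = 2.5667
  S[U,V] = ((1.1667)·(2) + (-0.8333)·(0) + (1.1667)·(-3) + (1.1667)·(3) + (-2.8333)·(-1) + (0.1667)·(-1)) / 5 = 5/5 = 1
  S[V,V] = ((2)·(2) + (0)·(0) + (-3)·(-3) + (3)·(3) + (-1)·(-1) + (-1)·(-1)) / 5 = 24/5 = 4.8

S is symmetric (S[j,i] = S[i,j]). Assembling:

S = [[2.5667, 1],
 [1, 4.8]]


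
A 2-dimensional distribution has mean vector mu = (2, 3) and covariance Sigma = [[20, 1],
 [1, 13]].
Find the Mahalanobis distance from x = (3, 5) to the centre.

Step 1 — centre the observation: (x - mu) = (1, 2).

Step 2 — invert Sigma. det(Sigma) = 20·13 - (1)² = 259.
  Sigma^{-1} = (1/det) · [[d, -b], [-b, a]] = [[0.0502, -0.0039],
 [-0.0039, 0.0772]].

Step 3 — form the quadratic (x - mu)^T · Sigma^{-1} · (x - mu):
  Sigma^{-1} · (x - mu) = (0.0425, 0.1506).
  (x - mu)^T · [Sigma^{-1} · (x - mu)] = (1)·(0.0425) + (2)·(0.1506) = 0.3436.

Step 4 — take square root: d = √(0.3436) ≈ 0.5862.

d(x, mu) = √(0.3436) ≈ 0.5862


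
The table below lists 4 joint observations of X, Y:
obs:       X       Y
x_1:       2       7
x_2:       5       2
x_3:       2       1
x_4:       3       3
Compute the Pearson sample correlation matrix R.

Step 1 — column means:
  mean(X) = (2 + 5 + 2 + 3) / 4 = 12/4 = 3
  mean(Y) = (7 + 2 + 1 + 3) / 4 = 13/4 = 3.25

Step 2 — sample variances and covariances s[i,j] = (1/(n-1)) · Σ_k (x_{k,i} - mean_i) · (x_{k,j} - mean_j), with n-1 = 3:
  s[X,X] = ((-1)·(-1) + (2)·(2) + (-1)·(-1) + (0)·(0)) / 3 = 6/3 = 2
  s[X,Y] = ((-1)·(3.75) + (2)·(-1.25) + (-1)·(-2.25) + (0)·(-0.25)) / 3 = -4/3 = -1.3333
  s[Y,Y] = ((3.75)·(3.75) + (-1.25)·(-1.25) + (-2.25)·(-2.25) + (-0.25)·(-0.25)) / 3 = 20.75/3 = 6.9167
  Sample standard deviations s_i = √(s[i,i]):
  s(X) = √(2) = 1.4142
  s(Y) = √(6.9167) = 2.63

Step 3 — r_{ij} = s_{ij} / (s_i · s_j):
  r[X,X] = 1 (diagonal).
  r[X,Y] = -1.3333 / (1.4142 · 2.63) = -1.3333 / 3.7193 = -0.3585
  r[Y,Y] = 1 (diagonal).

R is symmetric with unit diagonal. Assembling:

R = [[1, -0.3585],
 [-0.3585, 1]]


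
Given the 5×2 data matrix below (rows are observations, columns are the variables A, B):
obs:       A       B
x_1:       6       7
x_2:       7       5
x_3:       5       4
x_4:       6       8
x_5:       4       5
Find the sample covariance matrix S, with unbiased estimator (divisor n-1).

Step 1 — column means:
  mean(A) = (6 + 7 + 5 + 6 + 4) / 5 = 28/5 = 5.6
  mean(B) = (7 + 5 + 4 + 8 + 5) / 5 = 29/5 = 5.8

Step 2 — sample covariance S[i,j] = (1/(n-1)) · Σ_k (x_{k,i} - mean_i) · (x_{k,j} - mean_j), with n-1 = 4.
  S[A,A] = ((0.4)·(0.4) + (1.4)·(1.4) + (-0.6)·(-0.6) + (0.4)·(0.4) + (-1.6)·(-1.6)) / 4 = 5.2/4 = 1.3
  S[A,B] = ((0.4)·(1.2) + (1.4)·(-0.8) + (-0.6)·(-1.8) + (0.4)·(2.2) + (-1.6)·(-0.8)) / 4 = 2.6/4 = 0.65
  S[B,B] = ((1.2)·(1.2) + (-0.8)·(-0.8) + (-1.8)·(-1.8) + (2.2)·(2.2) + (-0.8)·(-0.8)) / 4 = 10.8/4 = 2.7

S is symmetric (S[j,i] = S[i,j]). Assembling:

S = [[1.3, 0.65],
 [0.65, 2.7]]


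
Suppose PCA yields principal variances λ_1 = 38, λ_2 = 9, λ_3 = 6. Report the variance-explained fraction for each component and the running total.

Step 1 — total variance = trace(Sigma) = Σ λ_i = 38 + 9 + 6 = 53.

Step 2 — fraction explained by component i = λ_i / Σ λ:
  PC1: 38/53 = 0.717
  PC2: 9/53 = 0.1698
  PC3: 6/53 = 0.1132

Step 3 — cumulative fraction after k components = (λ_1 + ... + λ_k) / Σ λ:
  k = 1: 38/53 = 0.717
  k = 2: (38 + 9)/53 = 47/53 = 0.8868
  k = 3: (38 + 9 + 6)/53 = 53/53 = 1

Summary (fraction, with percent):

explained: PC1 0.717 (71.7%), PC2 0.1698 (16.98%), PC3 0.1132 (11.32%);  cumulative: 0.717, 0.8868, 1


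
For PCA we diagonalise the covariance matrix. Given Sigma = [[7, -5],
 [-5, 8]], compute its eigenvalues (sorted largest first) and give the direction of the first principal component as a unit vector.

Step 1 — characteristic polynomial of 2×2 Sigma:
  det(Sigma - λI) = λ² - trace · λ + det = 0.
  trace = 7 + 8 = 15, det = 7·8 - (-5)² = 31.
Step 2 — discriminant:
  Δ = trace² - 4·det = 225 - 124 = 101.
Step 3 — eigenvalues:
  λ = (trace ± √Δ)/2 = (15 ± 10.0499)/2,
  λ_1 = 12.5249,  λ_2 = 2.4751.

Step 4 — unit eigenvector for λ_1: solve (Sigma - λ_1 I)v = 0. First row:
  (7 - 12.5249)·v_x + (-5)·v_y = 0, i.e. (-5.5249)·v_x + (-5)·v_y = 0,
  so v ∝ (b, λ_1 - a) = (-5, 5.5249); multiply by -1 so the first entry is positive: u = (5, -5.5249).
  ||u|| = √((5)² + (-5.5249)²) = √(55.5249) ≈ 7.4515,
  v_1 = u/||u|| ≈ (0.671, -0.7415) (||v_1|| = 1).

λ_1 = 12.5249,  λ_2 = 2.4751;  v_1 ≈ (0.671, -0.7415)


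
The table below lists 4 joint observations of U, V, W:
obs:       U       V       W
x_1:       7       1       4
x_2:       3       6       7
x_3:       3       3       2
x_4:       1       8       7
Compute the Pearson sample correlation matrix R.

Step 1 — column means:
  mean(U) = (7 + 3 + 3 + 1) / 4 = 14/4 = 3.5
  mean(V) = (1 + 6 + 3 + 8) / 4 = 18/4 = 4.5
  mean(W) = (4 + 7 + 2 + 7) / 4 = 20/4 = 5

Step 2 — sample variances and covariances s[i,j] = (1/(n-1)) · Σ_k (x_{k,i} - mean_i) · (x_{k,j} - mean_j), with n-1 = 3:
  s[U,U] = ((3.5)·(3.5) + (-0.5)·(-0.5) + (-0.5)·(-0.5) + (-2.5)·(-2.5)) / 3 = 19/3 = 6.3333
  s[U,V] = ((3.5)·(-3.5) + (-0.5)·(1.5) + (-0.5)·(-1.5) + (-2.5)·(3.5)) / 3 = -21/3 = -7
  s[U,W] = ((3.5)·(-1) + (-0.5)·(2) + (-0.5)·(-3) + (-2.5)·(2)) / 3 = -8/3 = -2.6667
  s[V,V] = ((-3.5)·(-3.5) + (1.5)·(1.5) + (-1.5)·(-1.5) + (3.5)·(3.5)) / 3 = 29/3 = 9.6667
  s[V,W] = ((-3.5)·(-1) + (1.5)·(2) + (-1.5)·(-3) + (3.5)·(2)) / 3 = 18/3 = 6
  s[W,W] = ((-1)·(-1) + (2)·(2) + (-3)·(-3) + (2)·(2)) / 3 = 18/3 = 6
  Sample standard deviations s_i = √(s[i,i]):
  s(U) = √(6.3333) = 2.5166
  s(V) = √(9.6667) = 3.1091
  s(W) = √(6) = 2.4495

Step 3 — r_{ij} = s_{ij} / (s_i · s_j):
  r[U,U] = 1 (diagonal).
  r[U,V] = -7 / (2.5166 · 3.1091) = -7 / 7.8245 = -0.8946
  r[U,W] = -2.6667 / (2.5166 · 2.4495) = -2.6667 / 6.1644 = -0.4326
  r[V,V] = 1 (diagonal).
  r[V,W] = 6 / (3.1091 · 2.4495) = 6 / 7.6158 = 0.7878
  r[W,W] = 1 (diagonal).

R is symmetric with unit diagonal. Assembling:

R = [[1, -0.8946, -0.4326],
 [-0.8946, 1, 0.7878],
 [-0.4326, 0.7878, 1]]


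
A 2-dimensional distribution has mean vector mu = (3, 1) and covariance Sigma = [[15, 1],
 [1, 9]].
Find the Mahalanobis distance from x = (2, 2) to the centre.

Step 1 — centre the observation: (x - mu) = (-1, 1).

Step 2 — invert Sigma. det(Sigma) = 15·9 - (1)² = 134.
  Sigma^{-1} = (1/det) · [[d, -b], [-b, a]] = [[0.0672, -0.0075],
 [-0.0075, 0.1119]].

Step 3 — form the quadratic (x - mu)^T · Sigma^{-1} · (x - mu):
  Sigma^{-1} · (x - mu) = (-0.0746, 0.1194).
  (x - mu)^T · [Sigma^{-1} · (x - mu)] = (-1)·(-0.0746) + (1)·(0.1194) = 0.194.

Step 4 — take square root: d = √(0.194) ≈ 0.4405.

d(x, mu) = √(0.194) ≈ 0.4405


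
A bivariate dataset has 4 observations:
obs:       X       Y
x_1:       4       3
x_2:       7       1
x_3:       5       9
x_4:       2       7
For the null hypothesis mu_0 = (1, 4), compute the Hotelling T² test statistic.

Step 1 — sample mean vector:
  mean(X) = (4 + 7 + 5 + 2) / 4 = 18/4 = 4.5
  mean(Y) = (3 + 1 + 9 + 7) / 4 = 20/4 = 5
  x̄ = (4.5, 5),  deviation x̄ - mu_0 = (4.5, 5) - (1, 4) = (3.5, 1).

Step 2 — sample covariance matrix, S[i,j] = (1/(n-1)) · Σ_k (x_{k,i} - mean_i) · (x_{k,j} - mean_j), divisor n-1 = 3:
  S[X,X] = ((-0.5)·(-0.5) + (2.5)·(2.5) + (0.5)·(0.5) + (-2.5)·(-2.5)) / 3 = 13/3 = 4.3333
  S[X,Y] = ((-0.5)·(-2) + (2.5)·(-4) + (0.5)·(4) + (-2.5)·(2)) / 3 = -12/3 = -4
  S[Y,Y] = ((-2)·(-2) + (-4)·(-4) + (4)·(4) + (2)·(2)) / 3 = 40/3 = 13.3333
  S = [[4.3333, -4],
 [-4, 13.3333]].

Step 3 — invert S. det(S) = 4.3333·13.3333 - (-4)² = 41.7778.
  S^{-1} = (1/det) · [[d, -b], [-b, a]] = [[0.3191, 0.0957],
 [0.0957, 0.1037]].

Step 4 — quadratic form (x̄ - mu_0)^T · S^{-1} · (x̄ - mu_0):
  S^{-1} · (x̄ - mu_0) = (1.2128, 0.4388),
  (x̄ - mu_0)^T · [...] = (3.5)·(1.2128) + (1)·(0.4388) = 4.6835.

Step 5 — scale by n: T² = 4 · 4.6835 = 18.734.

T² ≈ 18.734


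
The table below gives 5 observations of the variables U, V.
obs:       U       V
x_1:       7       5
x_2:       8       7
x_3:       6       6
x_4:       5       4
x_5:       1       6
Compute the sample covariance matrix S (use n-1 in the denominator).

Step 1 — column means:
  mean(U) = (7 + 8 + 6 + 5 + 1) / 5 = 27/5 = 5.4
  mean(V) = (5 + 7 + 6 + 4 + 6) / 5 = 28/5 = 5.6

Step 2 — sample covariance S[i,j] = (1/(n-1)) · Σ_k (x_{k,i} - mean_i) · (x_{k,j} - mean_j), with n-1 = 4.
  S[U,U] = ((1.6)·(1.6) + (2.6)·(2.6) + (0.6)·(0.6) + (-0.4)·(-0.4) + (-4.4)·(-4.4)) / 4 = 29.2/4 = 7.3
  S[U,V] = ((1.6)·(-0.6) + (2.6)·(1.4) + (0.6)·(0.4) + (-0.4)·(-1.6) + (-4.4)·(0.4)) / 4 = 1.8/4 = 0.45
  S[V,V] = ((-0.6)·(-0.6) + (1.4)·(1.4) + (0.4)·(0.4) + (-1.6)·(-1.6) + (0.4)·(0.4)) / 4 = 5.2/4 = 1.3

S is symmetric (S[j,i] = S[i,j]). Assembling:

S = [[7.3, 0.45],
 [0.45, 1.3]]


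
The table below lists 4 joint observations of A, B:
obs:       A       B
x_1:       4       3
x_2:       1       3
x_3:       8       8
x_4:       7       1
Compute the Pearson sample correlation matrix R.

Step 1 — column means:
  mean(A) = (4 + 1 + 8 + 7) / 4 = 20/4 = 5
  mean(B) = (3 + 3 + 8 + 1) / 4 = 15/4 = 3.75

Step 2 — sample variances and covariances s[i,j] = (1/(n-1)) · Σ_k (x_{k,i} - mean_i) · (x_{k,j} - mean_j), with n-1 = 3:
  s[A,A] = ((-1)·(-1) + (-4)·(-4) + (3)·(3) + (2)·(2)) / 3 = 30/3 = 10
  s[A,B] = ((-1)·(-0.75) + (-4)·(-0.75) + (3)·(4.25) + (2)·(-2.75)) / 3 = 11/3 = 3.6667
  s[B,B] = ((-0.75)·(-0.75) + (-0.75)·(-0.75) + (4.25)·(4.25) + (-2.75)·(-2.75)) / 3 = 26.75/3 = 8.9167
  Sample standard deviations s_i = √(s[i,i]):
  s(A) = √(10) = 3.1623
  s(B) = √(8.9167) = 2.9861

Step 3 — r_{ij} = s_{ij} / (s_i · s_j):
  r[A,A] = 1 (diagonal).
  r[A,B] = 3.6667 / (3.1623 · 2.9861) = 3.6667 / 9.4428 = 0.3883
  r[B,B] = 1 (diagonal).

R is symmetric with unit diagonal. Assembling:

R = [[1, 0.3883],
 [0.3883, 1]]


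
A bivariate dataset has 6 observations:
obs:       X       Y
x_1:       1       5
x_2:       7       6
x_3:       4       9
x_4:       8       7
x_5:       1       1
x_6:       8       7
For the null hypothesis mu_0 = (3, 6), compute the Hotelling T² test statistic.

Step 1 — sample mean vector:
  mean(X) = (1 + 7 + 4 + 8 + 1 + 8) / 6 = 29/6 = 4.8333
  mean(Y) = (5 + 6 + 9 + 7 + 1 + 7) / 6 = 35/6 = 5.8333
  x̄ = (4.8333, 5.8333),  deviation x̄ - mu_0 = (4.8333, 5.8333) - (3, 6) = (1.8333, -0.1667).

Step 2 — sample covariance matrix, S[i,j] = (1/(n-1)) · Σ_k (x_{k,i} - mean_i) · (x_{k,j} - mean_j), divisor n-1 = 5:
  S[X,X] = ((-3.8333)·(-3.8333) + (2.1667)·(2.1667) + (-0.8333)·(-0.8333) + (3.1667)·(3.1667) + (-3.8333)·(-3.8333) + (3.1667)·(3.1667)) / 5 = 54.8333/5 = 10.9667
  S[X,Y] = ((-3.8333)·(-0.8333) + (2.1667)·(0.1667) + (-0.8333)·(3.1667) + (3.1667)·(1.1667) + (-3.8333)·(-4.8333) + (3.1667)·(1.1667)) / 5 = 26.8333/5 = 5.3667
  S[Y,Y] = ((-0.8333)·(-0.8333) + (0.1667)·(0.1667) + (3.1667)·(3.1667) + (1.1667)·(1.1667) + (-4.8333)·(-4.8333) + (1.1667)·(1.1667)) / 5 = 36.8333/5 = 7.3667
  S = [[10.9667, 5.3667],
 [5.3667, 7.3667]].

Step 3 — invert S. det(S) = 10.9667·7.3667 - (5.3667)² = 51.9867.
  S^{-1} = (1/det) · [[d, -b], [-b, a]] = [[0.1417, -0.1032],
 [-0.1032, 0.211]].

Step 4 — quadratic form (x̄ - mu_0)^T · S^{-1} · (x̄ - mu_0):
  S^{-1} · (x̄ - mu_0) = (0.277, -0.2244),
  (x̄ - mu_0)^T · [...] = (1.8333)·(0.277) + (-0.1667)·(-0.2244) = 0.5452.

Step 5 — scale by n: T² = 6 · 0.5452 = 3.2714.

T² ≈ 3.2714
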